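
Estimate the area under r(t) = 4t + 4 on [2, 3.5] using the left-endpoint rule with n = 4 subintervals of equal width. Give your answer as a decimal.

Δt = (3.5 − 2)/4 = 0.375.
Left endpoints: 2, 2.375, 2.75, 3.125.
r(2) = 12, r(2.375) = 13.5, r(2.75) = 15, r(3.125) = 16.5.
Sum = Δt · [r(2) + r(2.375) + r(2.75) + r(3.125)].
Sum = 21.375.

21.375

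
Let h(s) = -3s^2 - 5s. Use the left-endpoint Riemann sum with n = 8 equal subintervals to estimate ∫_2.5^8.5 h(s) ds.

Δs = (8.5 − 2.5)/8 = 0.75.
Left endpoints: 2.5, 3.25, 4, 4.75, 5.5, 6.25, 7, 7.75.
h(2.5) = -31.25, h(3.25) = -47.9375, h(4) = -68, h(4.75) = -91.4375, h(5.5) = -118.25, h(6.25) = -148.4375, h(7) = -182, h(7.75) = -218.9375.
Sum = Δs · [h(2.5) + h(3.25) + h(4) + ...].
Sum = -679.6875.

-679.6875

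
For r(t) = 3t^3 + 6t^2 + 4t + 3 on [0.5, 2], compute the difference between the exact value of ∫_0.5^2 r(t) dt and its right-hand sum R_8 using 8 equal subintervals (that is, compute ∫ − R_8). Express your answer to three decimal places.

-5.038

Exact integral: ∫_0.5^2 r(t) dt = 39.703125.
R_8 ≈ 44.74146.
Error ≈ 39.703125 − 44.74146 ≈ -5.038.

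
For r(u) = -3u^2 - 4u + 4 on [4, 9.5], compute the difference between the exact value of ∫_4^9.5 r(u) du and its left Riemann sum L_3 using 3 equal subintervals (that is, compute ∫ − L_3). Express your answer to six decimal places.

Exact integral: ∫_4^9.5 r(u) du = -919.875.
L_3 ≈ -704.76388889.
Error ≈ -919.875 − (-704.76388889) ≈ -215.111111.

-215.111111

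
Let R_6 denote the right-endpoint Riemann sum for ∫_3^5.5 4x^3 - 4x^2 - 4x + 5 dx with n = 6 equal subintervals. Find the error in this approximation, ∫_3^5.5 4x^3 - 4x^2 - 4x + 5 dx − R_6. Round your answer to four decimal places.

-99.7541

Exact integral: ∫_3^5.5 f(x) dx ≈ 618.229167.
R_6 ≈ 717.983218.
Error ≈ 618.229167 − 717.983218 ≈ -99.7541.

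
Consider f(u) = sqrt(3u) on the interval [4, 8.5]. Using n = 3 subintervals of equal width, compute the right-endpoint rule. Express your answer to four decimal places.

Δu = (8.5 − 4)/3 = 1.5.
Right endpoints: 5.5, 7, 8.5.
f(5.5) ≈ 4.0620, f(7) ≈ 4.5826, f(8.5) ≈ 5.0498.
Sum = Δu · [f(5.5) + f(7) + f(8.5)].
Sum ≈ 20.5415.

20.5415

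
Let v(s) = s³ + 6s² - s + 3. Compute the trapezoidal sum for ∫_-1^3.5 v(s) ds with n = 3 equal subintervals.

149.34375

Δs = (3.5 − (-1))/3 = 1.5.
v(-1) = 9, v(0.5) = 4.125, v(2) = 33, v(3.5) = 115.875.
T_3 = (Δs/2)·[v(s_0) + 2v(s_1) + 2v(s_2) + v(s_3)].
Sum = 149.34375.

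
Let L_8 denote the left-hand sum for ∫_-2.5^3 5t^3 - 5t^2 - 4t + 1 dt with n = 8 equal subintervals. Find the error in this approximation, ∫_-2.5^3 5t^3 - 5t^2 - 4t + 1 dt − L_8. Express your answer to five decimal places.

Exact integral: ∫_-2.5^3 f(t) dt ≈ -18.6197917.
L_8 ≈ -80.1340332.
Error ≈ -18.6197917 − (-80.1340332) ≈ 61.51424.

61.51424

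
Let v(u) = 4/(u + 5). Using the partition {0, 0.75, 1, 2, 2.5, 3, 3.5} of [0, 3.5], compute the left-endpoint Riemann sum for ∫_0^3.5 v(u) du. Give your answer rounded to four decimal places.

2.2430

Subinterval widths: 0.75, 0.25, 1, 0.5, 0.5, 0.5.
Left endpoints: 0, 0.75, 1, 2, 2.5, 3.
v(0) = 0.8, v(0.75) = 16/23, v(1) = 2/3, v(2) = 4/7, v(2.5) = 8/15, v(3) = 0.5.
Sum = Σ Δu_i · v(u_i).
Sum ≈ 2.2430.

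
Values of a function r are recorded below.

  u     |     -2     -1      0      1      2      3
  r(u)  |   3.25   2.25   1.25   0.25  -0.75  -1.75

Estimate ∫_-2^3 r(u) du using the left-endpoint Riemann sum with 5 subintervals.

6.25

Δu = 1.
Sum = 1·[3.25 + 2.25 + 1.25 + 0.25 + (-0.75)] = 6.25.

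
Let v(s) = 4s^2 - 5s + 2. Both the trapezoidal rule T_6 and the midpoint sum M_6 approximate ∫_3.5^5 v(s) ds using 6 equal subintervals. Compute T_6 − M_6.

T_6 = 80.6875.
M_6 = 80.59375.
T_6 − M_6 = 0.09375.

0.09375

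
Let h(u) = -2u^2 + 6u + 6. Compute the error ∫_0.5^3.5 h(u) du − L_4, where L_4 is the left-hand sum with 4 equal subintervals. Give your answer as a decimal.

-1.6875

Exact integral: ∫_0.5^3.5 h(u) du = 25.5.
L_4 = 27.1875.
Error = 25.5 − 27.1875 = -1.6875.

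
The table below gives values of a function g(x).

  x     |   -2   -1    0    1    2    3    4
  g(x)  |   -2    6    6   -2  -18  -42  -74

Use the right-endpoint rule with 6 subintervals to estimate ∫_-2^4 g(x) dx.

Δx = 1.
Sum = 1·[6 + 6 + (-2) + (-18) + (-42) + (-74)] = -124.

-124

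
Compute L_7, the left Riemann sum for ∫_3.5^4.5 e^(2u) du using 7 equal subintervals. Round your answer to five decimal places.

Δu = (4.5 − 3.5)/7 = 1/7.
Left endpoints: 3.5, 51/14, 53/14, 55/14, 57/14, 59/14, 61/14.
f(3.5) ≈ 1096.63316, f(51/14) ≈ 1459.30312, f(53/14) ≈ 1941.91246, f(55/14) ≈ 2584.12660, f(57/14) ≈ 3438.72879, f(59/14) ≈ 4575.95834, f(61/14) ≈ 6089.28358.
Sum = Δu · [f(3.5) + f(51/14) + f(53/14) + ...].
Sum ≈ 3026.56372.

3026.56372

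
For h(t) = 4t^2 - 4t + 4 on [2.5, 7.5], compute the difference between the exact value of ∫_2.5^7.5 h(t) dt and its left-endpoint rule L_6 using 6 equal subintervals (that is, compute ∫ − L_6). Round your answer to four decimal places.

72.6852

Exact integral: ∫_2.5^7.5 h(t) dt ≈ 461.666667.
L_6 ≈ 388.981481.
Error ≈ 461.666667 − 388.981481 ≈ 72.6852.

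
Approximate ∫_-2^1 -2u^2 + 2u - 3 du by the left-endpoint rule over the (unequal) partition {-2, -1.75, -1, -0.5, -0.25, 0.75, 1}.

Subinterval widths: 0.25, 0.75, 0.5, 0.25, 1, 0.25.
Left endpoints: -2, -1.75, -1, -0.5, -0.25, 0.75.
f(-2) = -15, f(-1.75) = -12.625, f(-1) = -7, f(-0.5) = -4.5, f(-0.25) = -3.625, f(0.75) = -2.625.
Sum = Σ Δu_i · f(u_i).
Sum = -22.125.

-22.125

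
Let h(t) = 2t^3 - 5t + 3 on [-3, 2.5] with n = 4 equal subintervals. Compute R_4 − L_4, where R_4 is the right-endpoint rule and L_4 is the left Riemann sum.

R_4 ≈ 39.509766.
L_4 ≈ -39.896484.
R_4 − L_4 = 79.40625.

79.40625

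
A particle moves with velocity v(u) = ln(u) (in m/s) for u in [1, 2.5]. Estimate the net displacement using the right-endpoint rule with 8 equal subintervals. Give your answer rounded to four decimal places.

0.8749

Δu = (2.5 − 1)/8 = 0.1875.
Right endpoints: 1.1875, 1.375, 1.5625, 1.75, 1.9375, 2.125, 2.3125, 2.5.
v(1.1875) ≈ 0.1719, v(1.375) ≈ 0.3185, v(1.5625) ≈ 0.4463, v(1.75) ≈ 0.5596, v(1.9375) ≈ 0.6614, v(2.125) ≈ 0.7538, v(2.3125) ≈ 0.8383, v(2.5) ≈ 0.9163.
Sum = Δu · [v(1.1875) + v(1.375) + v(1.5625) + ...].
Sum ≈ 0.8749.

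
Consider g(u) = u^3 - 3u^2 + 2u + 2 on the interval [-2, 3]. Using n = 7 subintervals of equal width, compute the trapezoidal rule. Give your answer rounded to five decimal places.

-4.38776

Δu = (3 − (-2))/7 = 5/7.
g(-2) = -22, g(-9/7) = -2626/343, g(-4/7) = -106/343, g(1/7) = 764/343, g(6/7) = 734/343, g(11/7) = 554/343, g(16/7) = 974/343, g(3) = 8.
T_7 = (Δu/2)·[g(u_0) + 2g(u_1) + ... + 2g(u_{6}) + g(u_7)].
Sum ≈ -4.38776.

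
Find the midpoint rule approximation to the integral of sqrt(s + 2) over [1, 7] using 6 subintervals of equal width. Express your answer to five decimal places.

Δs = (7 − 1)/6 = 1.
Midpoints: 1.5, 2.5, 3.5, 4.5, 5.5, 6.5.
f(1.5) ≈ 1.87083, f(2.5) ≈ 2.12132, f(3.5) ≈ 2.34521, f(4.5) ≈ 2.54951, f(5.5) ≈ 2.73861, f(6.5) ≈ 2.91548.
Sum = Δs · [f(1.5) + f(2.5) + f(3.5) + ...].
Sum ≈ 14.54096.

14.54096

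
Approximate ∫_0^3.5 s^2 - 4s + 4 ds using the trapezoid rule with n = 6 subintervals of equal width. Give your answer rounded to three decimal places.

Δs = (3.5 − 0)/6 = 7/12.
f(0) = 4, f(7/12) = 289/144, f(7/6) = 25/36, f(1.75) = 0.0625, f(7/3) = 1/9, f(35/12) = 121/144, f(3.5) = 2.25.
T_6 = (Δs/2)·[f(s_0) + 2f(s_1) + ... + 2f(s_{5}) + f(s_6)].
Sum ≈ 3.990.

3.990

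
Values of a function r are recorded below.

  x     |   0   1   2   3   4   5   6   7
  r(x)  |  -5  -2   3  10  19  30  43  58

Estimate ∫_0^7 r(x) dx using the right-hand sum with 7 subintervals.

Δx = 1.
Sum = 1·[(-2) + 3 + 10 + 19 + 30 + 43 + 58] = 161.

161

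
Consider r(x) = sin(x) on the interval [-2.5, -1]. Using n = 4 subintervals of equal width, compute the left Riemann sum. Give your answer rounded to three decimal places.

-1.280

Δx = (-1 − (-2.5))/4 = 0.375.
Left endpoints: -2.5, -2.125, -1.75, -1.375.
r(-2.5) ≈ -0.598, r(-2.125) ≈ -0.850, r(-1.75) ≈ -0.984, r(-1.375) ≈ -0.981.
Sum = Δx · [r(-2.5) + r(-2.125) + r(-1.75) + r(-1.375)].
Sum ≈ -1.280.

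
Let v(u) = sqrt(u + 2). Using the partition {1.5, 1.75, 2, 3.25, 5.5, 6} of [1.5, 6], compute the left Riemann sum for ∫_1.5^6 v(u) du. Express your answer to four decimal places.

Subinterval widths: 0.25, 0.25, 1.25, 2.25, 0.5.
Left endpoints: 1.5, 1.75, 2, 3.25, 5.5.
v(1.5) ≈ 1.8708, v(1.75) ≈ 1.9365, v(2) ≈ 2.0000, v(3.25) ≈ 2.2913, v(5.5) ≈ 2.7386.
Sum = Σ Δu_i · v(u_i).
Sum ≈ 9.9765.

9.9765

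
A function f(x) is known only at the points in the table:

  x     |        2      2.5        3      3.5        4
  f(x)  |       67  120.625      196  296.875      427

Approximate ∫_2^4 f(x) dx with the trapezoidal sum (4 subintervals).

Δx = 0.5.
T_4 = (0.5/2)·[67 + 2·120.625 + 2·196 + 2·296.875 + 427] = 430.25.

430.25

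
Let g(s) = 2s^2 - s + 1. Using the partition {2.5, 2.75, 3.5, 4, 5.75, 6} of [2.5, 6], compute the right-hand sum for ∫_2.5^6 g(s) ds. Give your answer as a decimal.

158.5

Subinterval widths: 0.25, 0.75, 0.5, 1.75, 0.25.
Right endpoints: 2.75, 3.5, 4, 5.75, 6.
g(2.75) = 13.375, g(3.5) = 22, g(4) = 29, g(5.75) = 61.375, g(6) = 67.
Sum = Σ Δs_i · g(s_i).
Sum = 158.5.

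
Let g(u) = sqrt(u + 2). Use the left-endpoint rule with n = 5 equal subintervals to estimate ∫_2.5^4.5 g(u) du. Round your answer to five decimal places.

4.59775

Δu = (4.5 − 2.5)/5 = 0.4.
Left endpoints: 2.5, 2.9, 3.3, 3.7, 4.1.
g(2.5) ≈ 2.12132, g(2.9) ≈ 2.21359, g(3.3) ≈ 2.30217, g(3.7) ≈ 2.38747, g(4.1) ≈ 2.46982.
Sum = Δu · [g(2.5) + g(2.9) + g(3.3) + g(3.7) + g(4.1)].
Sum ≈ 4.59775.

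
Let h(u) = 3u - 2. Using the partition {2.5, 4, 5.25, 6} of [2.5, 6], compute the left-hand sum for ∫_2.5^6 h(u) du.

Subinterval widths: 1.5, 1.25, 0.75.
Left endpoints: 2.5, 4, 5.25.
h(2.5) = 5.5, h(4) = 10, h(5.25) = 13.75.
Sum = Σ Δu_i · h(u_i).
Sum = 31.0625.

31.0625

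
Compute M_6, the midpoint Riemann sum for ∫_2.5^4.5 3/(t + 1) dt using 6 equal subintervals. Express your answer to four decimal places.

1.3553

Δt = (4.5 − 2.5)/6 = 1/3.
Midpoints: 8/3, 3, 10/3, 11/3, 4, 13/3.
f(8/3) = 9/11, f(3) = 0.75, f(10/3) = 9/13, f(11/3) = 9/14, f(4) = 0.6, f(13/3) = 0.5625.
Sum = Δt · [f(8/3) + f(3) + f(10/3) + ...].
Sum ≈ 1.3553.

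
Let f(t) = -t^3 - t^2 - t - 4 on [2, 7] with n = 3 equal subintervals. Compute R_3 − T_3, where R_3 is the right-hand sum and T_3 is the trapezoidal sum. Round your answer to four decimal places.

R_3 ≈ -1104.814815.
T_3 ≈ -783.981481.
R_3 − T_3 ≈ -320.8333.

-320.8333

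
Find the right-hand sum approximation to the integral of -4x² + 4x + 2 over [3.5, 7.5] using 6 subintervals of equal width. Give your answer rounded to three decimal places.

Δx = (7.5 − 3.5)/6 = 2/3.
Right endpoints: 25/6, 29/6, 5.5, 37/6, 41/6, 7.5.
f(25/6) = -457/9, f(29/6) = -649/9, f(5.5) = -97, f(37/6) = -1129/9, f(41/6) = -1417/9, f(7.5) = -193.
Sum = Δx · [f(25/6) + f(29/6) + f(5.5) + ...].
Sum ≈ -463.852.

-463.852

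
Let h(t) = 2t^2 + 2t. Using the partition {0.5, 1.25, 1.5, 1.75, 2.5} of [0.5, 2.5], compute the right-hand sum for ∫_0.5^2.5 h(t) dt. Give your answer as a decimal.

21.625

Subinterval widths: 0.75, 0.25, 0.25, 0.75.
Right endpoints: 1.25, 1.5, 1.75, 2.5.
h(1.25) = 5.625, h(1.5) = 7.5, h(1.75) = 9.625, h(2.5) = 17.5.
Sum = Σ Δt_i · h(t_i).
Sum = 21.625.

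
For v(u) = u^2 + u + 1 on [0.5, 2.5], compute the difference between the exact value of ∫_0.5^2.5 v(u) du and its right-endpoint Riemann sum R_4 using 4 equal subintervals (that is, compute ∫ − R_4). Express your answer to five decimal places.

-2.08333

Exact integral: ∫_0.5^2.5 v(u) du ≈ 10.1666667.
R_4 = 12.25.
Error ≈ 10.1666667 − 12.25 ≈ -2.08333.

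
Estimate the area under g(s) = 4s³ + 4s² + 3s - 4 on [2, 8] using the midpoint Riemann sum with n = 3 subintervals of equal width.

4690

Δs = (8 − 2)/3 = 2.
Midpoints: 3, 5, 7.
g(3) = 149, g(5) = 611, g(7) = 1585.
Sum = Δs · [g(3) + g(5) + g(7)].
Sum = 4690.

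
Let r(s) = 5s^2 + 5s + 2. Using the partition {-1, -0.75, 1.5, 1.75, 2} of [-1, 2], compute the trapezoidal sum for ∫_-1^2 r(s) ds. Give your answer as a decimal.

38.03125

Subinterval widths: 0.25, 2.25, 0.25, 0.25.
r(-1) = 2, r(-0.75) = 1.0625, r(1.5) = 20.75, r(1.75) = 26.0625, r(2) = 32.
On each subinterval the trapezoid contributes (Δs_i/2)·[r(s_{i-1}) + r(s_i)].
Sum = 38.03125.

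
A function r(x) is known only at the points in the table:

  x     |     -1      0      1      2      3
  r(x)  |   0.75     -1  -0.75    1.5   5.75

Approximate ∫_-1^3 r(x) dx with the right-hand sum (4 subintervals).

5.5

Δx = 1.
Sum = 1·[(-1) + (-0.75) + 1.5 + 5.75] = 5.5.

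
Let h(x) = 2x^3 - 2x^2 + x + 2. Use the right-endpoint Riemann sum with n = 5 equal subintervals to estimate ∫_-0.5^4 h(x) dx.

152.82

Δx = (4 − (-0.5))/5 = 0.9.
Right endpoints: 0.4, 1.3, 2.2, 3.1, 4.
h(0.4) = 2.208, h(1.3) = 4.314, h(2.2) = 15.816, h(3.1) = 45.462, h(4) = 102.
Sum = Δx · [h(0.4) + h(1.3) + h(2.2) + h(3.1) + h(4)].
Sum = 152.82.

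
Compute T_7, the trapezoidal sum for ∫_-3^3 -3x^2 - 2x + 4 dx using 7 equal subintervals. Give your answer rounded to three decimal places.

Δx = (3 − (-3))/7 = 6/7.
f(-3) = -17, f(-15/7) = -269/49, f(-9/7) = 79/49, f(-3/7) = 211/49, f(3/7) = 127/49, f(9/7) = -173/49, f(15/7) = -689/49, f(3) = -29.
T_7 = (Δx/2)·[f(x_0) + 2f(x_1) + ... + 2f(x_{6}) + f(x_7)].
Sum ≈ -32.204.

-32.204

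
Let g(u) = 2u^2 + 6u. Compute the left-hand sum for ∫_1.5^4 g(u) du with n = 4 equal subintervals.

Δu = (4 − 1.5)/4 = 0.625.
Left endpoints: 1.5, 2.125, 2.75, 3.375.
g(1.5) = 13.5, g(2.125) = 21.78125, g(2.75) = 31.625, g(3.375) = 43.03125.
Sum = Δu · [g(1.5) + g(2.125) + g(2.75) + g(3.375)].
Sum = 68.7109375.

68.7109375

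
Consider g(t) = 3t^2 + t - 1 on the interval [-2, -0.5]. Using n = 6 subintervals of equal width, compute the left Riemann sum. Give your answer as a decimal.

Δt = (-0.5 − (-2))/6 = 0.25.
Left endpoints: -2, -1.75, -1.5, -1.25, -1, -0.75.
g(-2) = 9, g(-1.75) = 6.4375, g(-1.5) = 4.25, g(-1.25) = 2.4375, g(-1) = 1, g(-0.75) = -0.0625.
Sum = Δt · [g(-2) + g(-1.75) + g(-1.5) + ...].
Sum = 5.765625.

5.765625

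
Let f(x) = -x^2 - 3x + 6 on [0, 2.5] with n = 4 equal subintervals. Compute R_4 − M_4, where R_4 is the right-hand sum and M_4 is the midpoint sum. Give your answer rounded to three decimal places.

-4.541

R_4 = -4.04296875.
M_4 ≈ 0.49805.
R_4 − M_4 ≈ -4.541.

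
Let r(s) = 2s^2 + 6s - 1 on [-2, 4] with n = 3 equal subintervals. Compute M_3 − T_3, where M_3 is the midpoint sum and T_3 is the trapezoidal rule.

-12

M_3 = 74.
T_3 = 86.
M_3 − T_3 = -12.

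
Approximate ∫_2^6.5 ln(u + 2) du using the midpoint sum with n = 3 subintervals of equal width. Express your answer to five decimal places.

8.15763

Δu = (6.5 − 2)/3 = 1.5.
Midpoints: 2.75, 4.25, 5.75.
f(2.75) ≈ 1.55814, f(4.25) ≈ 1.83258, f(5.75) ≈ 2.04769.
Sum = Δu · [f(2.75) + f(4.25) + f(5.75)].
Sum ≈ 8.15763.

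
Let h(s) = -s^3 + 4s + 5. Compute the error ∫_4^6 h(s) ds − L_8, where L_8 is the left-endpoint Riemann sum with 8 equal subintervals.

Exact integral: ∫_4^6 h(s) ds = -210.
L_8 = -192.3125.
Error = -210 − (-192.3125) = -17.6875.

-17.6875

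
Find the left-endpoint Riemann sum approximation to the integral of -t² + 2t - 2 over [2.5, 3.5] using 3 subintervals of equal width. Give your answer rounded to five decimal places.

-4.43519

Δt = (3.5 − 2.5)/3 = 1/3.
Left endpoints: 2.5, 17/6, 19/6.
f(2.5) = -3.25, f(17/6) = -157/36, f(19/6) = -205/36.
Sum = Δt · [f(2.5) + f(17/6) + f(19/6)].
Sum ≈ -4.43519.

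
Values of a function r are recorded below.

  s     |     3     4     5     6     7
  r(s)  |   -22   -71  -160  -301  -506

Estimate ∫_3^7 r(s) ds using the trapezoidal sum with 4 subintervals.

Δs = 1.
T_4 = (1/2)·[(-22) + 2·(-71) + 2·(-160) + 2·(-301) + (-506)] = -796.

-796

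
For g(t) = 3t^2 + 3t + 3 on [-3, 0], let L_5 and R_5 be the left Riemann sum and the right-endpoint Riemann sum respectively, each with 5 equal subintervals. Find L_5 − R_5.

L_5 = 28.44.
R_5 = 17.64.
L_5 − R_5 = 10.8.

10.8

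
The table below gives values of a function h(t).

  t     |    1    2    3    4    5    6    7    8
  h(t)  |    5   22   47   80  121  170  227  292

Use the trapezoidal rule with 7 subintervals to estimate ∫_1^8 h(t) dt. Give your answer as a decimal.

815.5

Δt = 1.
T_7 = (1/2)·[5 + 2·22 + 2·47 + 2·80 + 2·121 + 2·170 + 2·227 + 292] = 815.5.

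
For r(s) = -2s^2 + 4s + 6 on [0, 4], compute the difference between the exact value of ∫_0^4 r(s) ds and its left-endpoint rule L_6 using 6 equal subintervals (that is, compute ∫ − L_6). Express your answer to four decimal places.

Exact integral: ∫_0^4 r(s) ds ≈ 13.333333.
L_6 ≈ 18.074074.
Error ≈ 13.333333 − 18.074074 ≈ -4.7407.

-4.7407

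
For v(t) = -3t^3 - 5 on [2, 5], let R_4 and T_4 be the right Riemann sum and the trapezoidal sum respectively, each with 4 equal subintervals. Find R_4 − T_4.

-131.625

R_4 = -612.234375.
T_4 = -480.609375.
R_4 − T_4 = -131.625.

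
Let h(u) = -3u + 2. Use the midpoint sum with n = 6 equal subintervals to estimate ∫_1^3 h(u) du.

Δu = (3 − 1)/6 = 1/3.
Midpoints: 7/6, 1.5, 11/6, 13/6, 2.5, 17/6.
h(7/6) = -1.5, h(1.5) = -2.5, h(11/6) = -3.5, h(13/6) = -4.5, h(2.5) = -5.5, h(17/6) = -6.5.
Sum = Δu · [h(7/6) + h(1.5) + h(11/6) + ...].
Sum = -8.

-8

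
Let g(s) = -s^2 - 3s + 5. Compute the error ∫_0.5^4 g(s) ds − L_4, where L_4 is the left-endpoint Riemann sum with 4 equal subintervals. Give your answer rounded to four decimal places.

Exact integral: ∫_0.5^4 g(s) ds ≈ -27.416667.
L_4 = -16.37890625.
Error ≈ -27.416667 − (-16.37890625) ≈ -11.0378.

-11.0378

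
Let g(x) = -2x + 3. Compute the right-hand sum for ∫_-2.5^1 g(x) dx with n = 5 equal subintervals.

Δx = (1 − (-2.5))/5 = 0.7.
Right endpoints: -1.8, -1.1, -0.4, 0.3, 1.
g(-1.8) = 6.6, g(-1.1) = 5.2, g(-0.4) = 3.8, g(0.3) = 2.4, g(1) = 1.
Sum = Δx · [g(-1.8) + g(-1.1) + g(-0.4) + g(0.3) + g(1)].
Sum = 13.3.

13.3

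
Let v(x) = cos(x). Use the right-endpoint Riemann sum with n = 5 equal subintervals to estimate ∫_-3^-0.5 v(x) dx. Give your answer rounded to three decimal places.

0.136

Δx = (-0.5 − (-3))/5 = 0.5.
Right endpoints: -2.5, -2, -1.5, -1, -0.5.
v(-2.5) ≈ -0.801, v(-2) ≈ -0.416, v(-1.5) ≈ 0.071, v(-1) ≈ 0.540, v(-0.5) ≈ 0.878.
Sum = Δx · [v(-2.5) + v(-2) + v(-1.5) + v(-1) + v(-0.5)].
Sum ≈ 0.136.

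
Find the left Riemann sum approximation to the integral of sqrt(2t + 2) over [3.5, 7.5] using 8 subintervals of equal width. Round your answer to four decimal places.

14.0816

Δt = (7.5 − 3.5)/8 = 0.5.
Left endpoints: 3.5, 4, 4.5, 5, 5.5, 6, 6.5, 7.
f(3.5) ≈ 3.0000, f(4) ≈ 3.1623, f(4.5) ≈ 3.3166, f(5) ≈ 3.4641, f(5.5) ≈ 3.6056, f(6) ≈ 3.7417, f(6.5) ≈ 3.8730, f(7) ≈ 4.0000.
Sum = Δt · [f(3.5) + f(4) + f(4.5) + ...].
Sum ≈ 14.0816.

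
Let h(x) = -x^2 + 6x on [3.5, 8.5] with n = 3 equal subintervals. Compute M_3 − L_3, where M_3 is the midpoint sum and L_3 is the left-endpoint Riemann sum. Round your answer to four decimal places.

-21.5278

M_3 ≈ -9.259259.
L_3 ≈ 12.268519.
M_3 − L_3 ≈ -21.5278.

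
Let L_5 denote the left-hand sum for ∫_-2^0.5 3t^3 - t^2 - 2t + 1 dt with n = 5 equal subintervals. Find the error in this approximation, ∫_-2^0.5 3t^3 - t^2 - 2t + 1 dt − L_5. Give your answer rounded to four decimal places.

Exact integral: ∫_-2^0.5 f(t) dt ≈ -8.411458.
L_5 = -15.
Error ≈ -8.411458 − (-15) ≈ 6.5885.

6.5885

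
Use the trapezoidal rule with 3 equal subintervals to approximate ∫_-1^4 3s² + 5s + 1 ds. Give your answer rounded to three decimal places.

114.444

Δs = (4 − (-1))/3 = 5/3.
f(-1) = -1, f(2/3) = 17/3, f(7/3) = 29, f(4) = 69.
T_3 = (Δs/2)·[f(s_0) + 2f(s_1) + 2f(s_2) + f(s_3)].
Sum ≈ 114.444.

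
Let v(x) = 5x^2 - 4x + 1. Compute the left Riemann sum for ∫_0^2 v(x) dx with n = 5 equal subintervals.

5.2

Δx = (2 − 0)/5 = 0.4.
Left endpoints: 0, 0.4, 0.8, 1.2, 1.6.
v(0) = 1, v(0.4) = 0.2, v(0.8) = 1, v(1.2) = 3.4, v(1.6) = 7.4.
Sum = Δx · [v(0) + v(0.4) + v(0.8) + v(1.2) + v(1.6)].
Sum = 5.2.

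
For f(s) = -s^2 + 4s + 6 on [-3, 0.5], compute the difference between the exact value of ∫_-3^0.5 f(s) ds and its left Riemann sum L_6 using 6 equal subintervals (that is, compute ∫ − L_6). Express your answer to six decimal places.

6.833912

Exact integral: ∫_-3^0.5 f(s) ds ≈ -5.54166667.
L_6 ≈ -12.37557870.
Error ≈ -5.54166667 − (-12.37557870) ≈ 6.833912.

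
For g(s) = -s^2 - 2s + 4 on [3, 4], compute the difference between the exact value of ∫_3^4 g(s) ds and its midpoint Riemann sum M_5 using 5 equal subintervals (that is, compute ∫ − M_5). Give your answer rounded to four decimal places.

-0.0033

Exact integral: ∫_3^4 g(s) ds ≈ -15.333333.
M_5 = -15.33.
Error ≈ -15.333333 − (-15.33) ≈ -0.0033.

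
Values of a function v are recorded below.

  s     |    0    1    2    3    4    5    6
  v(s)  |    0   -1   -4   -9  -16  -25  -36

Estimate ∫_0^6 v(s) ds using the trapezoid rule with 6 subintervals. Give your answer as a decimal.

-73

Δs = 1.
T_6 = (1/2)·[0 + 2·(-1) + 2·(-4) + 2·(-9) + 2·(-16) + 2·(-25) + (-36)] = -73.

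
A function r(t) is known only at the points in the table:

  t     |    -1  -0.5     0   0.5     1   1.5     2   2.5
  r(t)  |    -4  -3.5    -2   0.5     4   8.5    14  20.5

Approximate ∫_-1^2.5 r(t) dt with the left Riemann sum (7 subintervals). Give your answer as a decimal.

Δt = 0.5.
Sum = 0.5·[(-4) + (-3.5) + (-2) + 0.5 + 4 + 8.5 + 14] = 8.75.

8.75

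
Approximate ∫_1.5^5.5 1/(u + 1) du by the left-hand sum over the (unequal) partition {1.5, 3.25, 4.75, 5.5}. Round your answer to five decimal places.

Subinterval widths: 1.75, 1.5, 0.75.
Left endpoints: 1.5, 3.25, 4.75.
f(1.5) = 0.4, f(3.25) = 4/17, f(4.75) = 4/23.
Sum = Σ Δu_i · f(u_i).
Sum ≈ 1.18338.

1.18338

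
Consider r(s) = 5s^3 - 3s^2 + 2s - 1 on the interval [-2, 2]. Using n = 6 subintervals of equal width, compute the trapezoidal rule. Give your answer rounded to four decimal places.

-20.8889

Δs = (2 − (-2))/6 = 2/3.
r(-2) = -57, r(-4/3) = -563/27, r(-2/3) = -139/27, r(0) = -1, r(2/3) = 13/27, r(4/3) = 221/27, r(2) = 31.
T_6 = (Δs/2)·[r(s_0) + 2r(s_1) + ... + 2r(s_{5}) + r(s_6)].
Sum ≈ -20.8889.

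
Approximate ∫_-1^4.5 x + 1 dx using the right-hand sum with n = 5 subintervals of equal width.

Δx = (4.5 − (-1))/5 = 1.1.
Right endpoints: 0.1, 1.2, 2.3, 3.4, 4.5.
f(0.1) = 1.1, f(1.2) = 2.2, f(2.3) = 3.3, f(3.4) = 4.4, f(4.5) = 5.5.
Sum = Δx · [f(0.1) + f(1.2) + f(2.3) + f(3.4) + f(4.5)].
Sum = 18.15.

18.15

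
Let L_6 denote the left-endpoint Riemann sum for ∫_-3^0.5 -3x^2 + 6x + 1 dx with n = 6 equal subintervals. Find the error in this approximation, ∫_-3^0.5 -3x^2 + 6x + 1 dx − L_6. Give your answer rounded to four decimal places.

14.3767

Exact integral: ∫_-3^0.5 f(x) dx = -49.875.
L_6 ≈ -64.251736.
Error ≈ -49.875 − (-64.251736) ≈ 14.3767.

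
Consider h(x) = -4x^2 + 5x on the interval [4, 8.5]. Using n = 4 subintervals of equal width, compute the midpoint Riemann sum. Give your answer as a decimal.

-590.9765625

Δx = (8.5 − 4)/4 = 1.125.
Midpoints: 4.5625, 5.6875, 6.8125, 7.9375.
h(4.5625) = -60.453125, h(5.6875) = -100.953125, h(6.8125) = -151.578125, h(7.9375) = -212.328125.
Sum = Δx · [h(4.5625) + h(5.6875) + h(6.8125) + h(7.9375)].
Sum = -590.9765625.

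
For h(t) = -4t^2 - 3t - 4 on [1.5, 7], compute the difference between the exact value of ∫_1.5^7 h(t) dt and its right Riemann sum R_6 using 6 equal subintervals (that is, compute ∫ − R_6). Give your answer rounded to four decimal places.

96.3519

Exact integral: ∫_1.5^7 h(t) dt ≈ -544.958333.
R_6 ≈ -641.310185.
Error ≈ -544.958333 − (-641.310185) ≈ 96.3519.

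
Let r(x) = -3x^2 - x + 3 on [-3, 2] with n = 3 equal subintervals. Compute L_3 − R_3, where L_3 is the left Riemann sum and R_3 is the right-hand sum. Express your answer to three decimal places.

L_3 ≈ -32.77778.
R_3 ≈ -16.11111.
L_3 − R_3 ≈ -16.667.

-16.667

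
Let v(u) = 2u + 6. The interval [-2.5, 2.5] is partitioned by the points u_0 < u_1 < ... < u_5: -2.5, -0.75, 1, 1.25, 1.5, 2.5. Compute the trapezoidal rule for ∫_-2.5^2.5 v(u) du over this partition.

30

Subinterval widths: 1.75, 1.75, 0.25, 0.25, 1.
v(-2.5) = 1, v(-0.75) = 4.5, v(1) = 8, v(1.25) = 8.5, v(1.5) = 9, v(2.5) = 11.
On each subinterval the trapezoid contributes (Δu_i/2)·[v(u_{i-1}) + v(u_i)].
Sum = 30.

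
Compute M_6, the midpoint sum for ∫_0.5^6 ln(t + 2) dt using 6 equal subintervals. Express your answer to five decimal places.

Δt = (6 − 0.5)/6 = 11/12.
Midpoints: 23/24, 1.875, 67/24, 89/24, 4.625, 133/24.
f(23/24) ≈ 1.08463, f(1.875) ≈ 1.35455, f(67/24) ≈ 1.56688, f(89/24) ≈ 1.74193, f(4.625) ≈ 1.89085, f(133/24) ≈ 2.02044.
Sum = Δt · [f(23/24) + f(1.875) + f(67/24) + ...].
Sum ≈ 8.85433.

8.85433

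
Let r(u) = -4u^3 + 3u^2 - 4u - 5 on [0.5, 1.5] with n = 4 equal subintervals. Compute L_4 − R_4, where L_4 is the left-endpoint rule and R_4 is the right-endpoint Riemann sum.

L_4 = -9.46875.
R_4 = -12.21875.
L_4 − R_4 = 2.75.

2.75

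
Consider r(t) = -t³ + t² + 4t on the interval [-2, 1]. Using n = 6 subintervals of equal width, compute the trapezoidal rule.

Δt = (1 − (-2))/6 = 0.5.
r(-2) = 4, r(-1.5) = -0.375, r(-1) = -2, r(-0.5) = -1.625, r(0) = 0, r(0.5) = 2.125, r(1) = 4.
T_6 = (Δt/2)·[r(t_0) + 2r(t_1) + ... + 2r(t_{5}) + r(t_6)].
Sum = 1.0625.

1.0625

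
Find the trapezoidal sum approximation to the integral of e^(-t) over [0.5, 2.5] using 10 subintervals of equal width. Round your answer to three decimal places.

0.526

Δt = (2.5 − 0.5)/10 = 0.2.
f(0.5) ≈ 0.607, f(0.7) ≈ 0.497, f(0.9) ≈ 0.407, f(1.1) ≈ 0.333, f(1.3) ≈ 0.273, f(1.5) ≈ 0.223, f(1.7) ≈ 0.183, f(1.9) ≈ 0.150, f(2.1) ≈ 0.122, f(2.3) ≈ 0.100, f(2.5) ≈ 0.082.
T_10 = (Δt/2)·[f(t_0) + 2f(t_1) + ... + 2f(t_{9}) + f(t_10)].
Sum ≈ 0.526.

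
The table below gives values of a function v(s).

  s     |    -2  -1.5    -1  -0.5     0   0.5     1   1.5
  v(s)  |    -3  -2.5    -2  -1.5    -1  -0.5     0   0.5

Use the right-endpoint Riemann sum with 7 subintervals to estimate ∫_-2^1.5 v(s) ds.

-3.5

Δs = 0.5.
Sum = 0.5·[(-2.5) + (-2) + (-1.5) + (-1) + (-0.5) + 0 + 0.5] = -3.5.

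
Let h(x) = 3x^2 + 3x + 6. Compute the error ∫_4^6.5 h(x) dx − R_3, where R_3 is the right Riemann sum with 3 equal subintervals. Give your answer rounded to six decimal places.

Exact integral: ∫_4^6.5 h(x) dx = 265.
R_3 ≈ 301.80555556.
Error ≈ 265 − 301.80555556 ≈ -36.805556.

-36.805556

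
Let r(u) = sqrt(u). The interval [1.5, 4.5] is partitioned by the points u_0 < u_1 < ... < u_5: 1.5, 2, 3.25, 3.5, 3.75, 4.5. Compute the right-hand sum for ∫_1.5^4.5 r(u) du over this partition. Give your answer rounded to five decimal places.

Subinterval widths: 0.5, 1.25, 0.25, 0.25, 0.75.
Right endpoints: 2, 3.25, 3.5, 3.75, 4.5.
r(2) ≈ 1.41421, r(3.25) ≈ 1.80278, r(3.5) ≈ 1.87083, r(3.75) ≈ 1.93649, r(4.5) ≈ 2.12132.
Sum = Σ Δu_i · r(u_i).
Sum ≈ 5.50340.

5.50340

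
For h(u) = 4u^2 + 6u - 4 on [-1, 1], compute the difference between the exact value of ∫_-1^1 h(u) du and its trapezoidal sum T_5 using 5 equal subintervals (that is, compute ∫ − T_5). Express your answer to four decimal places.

Exact integral: ∫_-1^1 h(u) du ≈ -5.333333.
T_5 = -5.12.
Error ≈ -5.333333 − (-5.12) ≈ -0.2133.

-0.2133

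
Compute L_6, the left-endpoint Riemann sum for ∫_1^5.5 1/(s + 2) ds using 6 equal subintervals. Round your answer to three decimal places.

0.996

Δs = (5.5 − 1)/6 = 0.75.
Left endpoints: 1, 1.75, 2.5, 3.25, 4, 4.75.
f(1) = 1/3, f(1.75) = 4/15, f(2.5) = 2/9, f(3.25) = 4/21, f(4) = 1/6, f(4.75) = 4/27.
Sum = Δs · [f(1) + f(1.75) + f(2.5) + ...].
Sum ≈ 0.996.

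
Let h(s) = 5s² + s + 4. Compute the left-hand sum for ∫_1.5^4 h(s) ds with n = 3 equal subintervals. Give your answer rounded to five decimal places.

Δs = (4 − 1.5)/3 = 5/6.
Left endpoints: 1.5, 7/3, 19/6.
h(1.5) = 16.75, h(7/3) = 302/9, h(19/6) = 2063/36.
Sum = Δs · [h(1.5) + h(7/3) + h(19/6)].
Sum ≈ 89.67593.

89.67593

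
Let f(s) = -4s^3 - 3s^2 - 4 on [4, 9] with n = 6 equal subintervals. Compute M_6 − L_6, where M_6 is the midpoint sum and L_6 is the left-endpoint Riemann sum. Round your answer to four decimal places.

M_6 = -6966.5625.
L_6 ≈ -5847.291667.
M_6 − L_6 ≈ -1119.2708.

-1119.2708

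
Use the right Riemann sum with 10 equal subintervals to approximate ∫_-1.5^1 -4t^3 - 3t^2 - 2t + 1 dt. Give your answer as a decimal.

1.09375

Δt = (1 − (-1.5))/10 = 0.25.
Right endpoints: -1.25, -1, -0.75, -0.5, -0.25, 0, 0.25, 0.5, 0.75, 1.
f(-1.25) = 6.625, f(-1) = 4, f(-0.75) = 2.5, f(-0.5) = 1.75, f(-0.25) = 1.375, f(0) = 1, f(0.25) = 0.25, f(0.5) = -1.25, f(0.75) = -3.875, f(1) = -8.
Sum = Δt · [f(-1.25) + f(-1) + f(-0.75) + ...].
Sum = 1.09375.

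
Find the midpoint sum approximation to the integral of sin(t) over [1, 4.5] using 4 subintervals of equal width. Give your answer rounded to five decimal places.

0.77560

Δt = (4.5 − 1)/4 = 0.875.
Midpoints: 1.4375, 2.3125, 3.1875, 4.0625.
f(1.4375) ≈ 0.99113, f(2.3125) ≈ 0.73732, f(3.1875) ≈ -0.04589, f(4.0625) ≈ -0.79615.
Sum = Δt · [f(1.4375) + f(2.3125) + f(3.1875) + f(4.0625)].
Sum ≈ 0.77560.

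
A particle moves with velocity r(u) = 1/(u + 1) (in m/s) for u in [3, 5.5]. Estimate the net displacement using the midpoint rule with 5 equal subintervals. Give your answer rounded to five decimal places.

0.48510

Δu = (5.5 − 3)/5 = 0.5.
Midpoints: 3.25, 3.75, 4.25, 4.75, 5.25.
r(3.25) = 4/17, r(3.75) = 4/19, r(4.25) = 4/21, r(4.75) = 4/23, r(5.25) = 0.16.
Sum = Δu · [r(3.25) + r(3.75) + r(4.25) + r(4.75) + r(5.25)].
Sum ≈ 0.48510.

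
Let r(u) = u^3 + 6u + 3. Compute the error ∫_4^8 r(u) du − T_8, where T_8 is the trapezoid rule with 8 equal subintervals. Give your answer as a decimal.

Exact integral: ∫_4^8 r(u) du = 1116.
T_8 = 1119.
Error = 1116 − 1119 = -3.

-3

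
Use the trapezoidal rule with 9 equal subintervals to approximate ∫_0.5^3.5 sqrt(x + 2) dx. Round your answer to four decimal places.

5.9629

Δx = (3.5 − 0.5)/9 = 1/3.
f(0.5) ≈ 1.5811, f(5/6) ≈ 1.6833, f(7/6) ≈ 1.7795, f(1.5) ≈ 1.8708, f(11/6) ≈ 1.9579, f(13/6) ≈ 2.0412, f(2.5) ≈ 2.1213, f(17/6) ≈ 2.1985, f(19/6) ≈ 2.2730, f(3.5) ≈ 2.3452.
T_9 = (Δx/2)·[f(x_0) + 2f(x_1) + ... + 2f(x_{8}) + f(x_9)].
Sum ≈ 5.9629.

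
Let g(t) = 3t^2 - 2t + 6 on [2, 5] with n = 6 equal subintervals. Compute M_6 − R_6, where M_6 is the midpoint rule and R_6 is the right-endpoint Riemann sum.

-14.8125

M_6 = 113.8125.
R_6 = 128.625.
M_6 − R_6 = -14.8125.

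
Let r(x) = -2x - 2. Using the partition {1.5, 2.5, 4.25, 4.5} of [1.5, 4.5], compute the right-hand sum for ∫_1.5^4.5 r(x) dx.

Subinterval widths: 1, 1.75, 0.25.
Right endpoints: 2.5, 4.25, 4.5.
r(2.5) = -7, r(4.25) = -10.5, r(4.5) = -11.
Sum = Σ Δx_i · r(x_i).
Sum = -28.125.

-28.125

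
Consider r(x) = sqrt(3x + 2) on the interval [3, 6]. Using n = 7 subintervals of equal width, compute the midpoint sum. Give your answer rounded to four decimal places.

11.7697

Δx = (6 − 3)/7 = 3/7.
Midpoints: 45/14, 51/14, 57/14, 4.5, 69/14, 75/14, 81/14.
r(45/14) ≈ 3.4122, r(51/14) ≈ 3.5956, r(57/14) ≈ 3.7702, r(4.5) ≈ 3.9370, r(69/14) ≈ 4.0970, r(75/14) ≈ 4.2511, r(81/14) ≈ 4.3997.
Sum = Δx · [r(45/14) + r(51/14) + r(57/14) + ...].
Sum ≈ 11.7697.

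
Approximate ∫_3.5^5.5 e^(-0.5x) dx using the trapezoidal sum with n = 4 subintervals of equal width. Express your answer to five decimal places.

0.22084

Δx = (5.5 − 3.5)/4 = 0.5.
f(3.5) ≈ 0.17377, f(4) ≈ 0.13534, f(4.5) ≈ 0.10540, f(5) ≈ 0.08208, f(5.5) ≈ 0.06393.
T_4 = (Δx/2)·[f(x_0) + 2f(x_1) + 2f(x_2) + 2f(x_3) + f(x_4)].
Sum ≈ 0.22084.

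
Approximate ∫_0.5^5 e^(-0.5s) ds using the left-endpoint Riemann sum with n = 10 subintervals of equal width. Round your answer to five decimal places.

Δs = (5 − 0.5)/10 = 0.45.
Left endpoints: 0.5, 0.95, 1.4, 1.85, 2.3, 2.75, 3.2, 3.65, 4.1, 4.55.
f(0.5) ≈ 0.77880, f(0.95) ≈ 0.62189, f(1.4) ≈ 0.49659, f(1.85) ≈ 0.39653, f(2.3) ≈ 0.31664, f(2.75) ≈ 0.25284, f(3.2) ≈ 0.20190, f(3.65) ≈ 0.16122, f(4.1) ≈ 0.12873, f(4.55) ≈ 0.10280.
Sum = Δs · [f(0.5) + f(0.95) + f(1.4) + ...].
Sum ≈ 1.55607.

1.55607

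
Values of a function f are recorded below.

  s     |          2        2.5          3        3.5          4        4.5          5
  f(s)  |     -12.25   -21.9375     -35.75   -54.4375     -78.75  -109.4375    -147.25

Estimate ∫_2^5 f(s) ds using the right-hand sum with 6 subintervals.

Δs = 0.5.
Sum = 0.5·[(-21.9375) + (-35.75) + (-54.4375) + (-78.75) + (-109.4375) + (-147.25)] = -223.78125.

-223.78125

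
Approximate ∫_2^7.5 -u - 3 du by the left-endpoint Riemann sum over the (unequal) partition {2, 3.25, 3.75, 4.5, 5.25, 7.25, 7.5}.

-39.125

Subinterval widths: 1.25, 0.5, 0.75, 0.75, 2, 0.25.
Left endpoints: 2, 3.25, 3.75, 4.5, 5.25, 7.25.
f(2) = -5, f(3.25) = -6.25, f(3.75) = -6.75, f(4.5) = -7.5, f(5.25) = -8.25, f(7.25) = -10.25.
Sum = Σ Δu_i · f(u_i).
Sum = -39.125.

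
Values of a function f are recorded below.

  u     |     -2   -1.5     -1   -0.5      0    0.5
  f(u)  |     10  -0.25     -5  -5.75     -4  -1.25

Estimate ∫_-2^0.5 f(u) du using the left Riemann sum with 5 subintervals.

-2.5

Δu = 0.5.
Sum = 0.5·[10 + (-0.25) + (-5) + (-5.75) + (-4)] = -2.5.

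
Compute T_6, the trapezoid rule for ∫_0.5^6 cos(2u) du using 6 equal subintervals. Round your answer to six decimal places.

-0.484276

Δu = (6 − 0.5)/6 = 11/12.
f(0.5) ≈ 0.540302, f(17/12) ≈ -0.952863, f(7/3) ≈ -0.045706, f(3.25) ≈ 0.976588, f(25/6) ≈ -0.461204, f(61/12) ≈ -0.737194, f(6) ≈ 0.843854.
T_6 = (Δu/2)·[f(u_0) + 2f(u_1) + ... + 2f(u_{5}) + f(u_6)].
Sum ≈ -0.484276.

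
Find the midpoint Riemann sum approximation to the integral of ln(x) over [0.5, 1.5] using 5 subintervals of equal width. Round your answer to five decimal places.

-0.04304

Δx = (1.5 − 0.5)/5 = 0.2.
Midpoints: 0.6, 0.8, 1, 1.2, 1.4.
f(0.6) ≈ -0.51083, f(0.8) ≈ -0.22314, f(1) ≈ 0.00000, f(1.2) ≈ 0.18232, f(1.4) ≈ 0.33647.
Sum = Δx · [f(0.6) + f(0.8) + f(1) + f(1.2) + f(1.4)].
Sum ≈ -0.04304.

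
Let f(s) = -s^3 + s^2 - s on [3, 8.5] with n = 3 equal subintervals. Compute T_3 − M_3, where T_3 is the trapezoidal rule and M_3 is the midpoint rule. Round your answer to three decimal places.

-75.100

T_3 ≈ -1170.74884.
M_3 ≈ -1095.64902.
T_3 − M_3 ≈ -75.100.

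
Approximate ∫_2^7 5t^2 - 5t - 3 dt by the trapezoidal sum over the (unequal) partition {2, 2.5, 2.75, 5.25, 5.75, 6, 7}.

Subinterval widths: 0.5, 0.25, 2.5, 0.5, 0.25, 1.
f(2) = 7, f(2.5) = 15.75, f(2.75) = 21.0625, f(5.25) = 108.5625, f(5.75) = 133.5625, f(6) = 147, f(7) = 207.
On each subinterval the trapezoid contributes (Δt_i/2)·[f(t_{i-1}) + f(t_i)].
Sum = 444.921875.

444.921875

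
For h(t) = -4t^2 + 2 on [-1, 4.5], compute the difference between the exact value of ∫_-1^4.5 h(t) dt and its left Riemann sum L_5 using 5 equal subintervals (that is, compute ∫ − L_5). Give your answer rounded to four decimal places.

-37.9133

Exact integral: ∫_-1^4.5 h(t) dt ≈ -111.833333.
L_5 = -73.92.
Error ≈ -111.833333 − (-73.92) ≈ -37.9133.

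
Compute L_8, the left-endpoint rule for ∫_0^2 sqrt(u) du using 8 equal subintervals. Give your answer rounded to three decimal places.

1.685

Δu = (2 − 0)/8 = 0.25.
Left endpoints: 0, 0.25, 0.5, 0.75, 1, 1.25, 1.5, 1.75.
f(0) ≈ 0.000, f(0.25) ≈ 0.500, f(0.5) ≈ 0.707, f(0.75) ≈ 0.866, f(1) ≈ 1.000, f(1.25) ≈ 1.118, f(1.5) ≈ 1.225, f(1.75) ≈ 1.323.
Sum = Δu · [f(0) + f(0.25) + f(0.5) + ...].
Sum ≈ 1.685.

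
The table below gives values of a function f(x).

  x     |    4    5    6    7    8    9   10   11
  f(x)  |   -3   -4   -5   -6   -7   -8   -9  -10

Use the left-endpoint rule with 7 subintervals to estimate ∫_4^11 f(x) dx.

Δx = 1.
Sum = 1·[(-3) + (-4) + (-5) + (-6) + (-7) + (-8) + (-9)] = -42.

-42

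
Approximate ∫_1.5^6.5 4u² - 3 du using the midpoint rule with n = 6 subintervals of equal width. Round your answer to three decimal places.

Δu = (6.5 − 1.5)/6 = 5/6.
Midpoints: 23/12, 2.75, 43/12, 53/12, 5.25, 73/12.
f(23/12) = 421/36, f(2.75) = 27.25, f(43/12) = 1741/36, f(53/12) = 2701/36, f(5.25) = 107.25, f(73/12) = 5221/36.
Sum = Δu · [f(23/12) + f(2.75) + f(43/12) + ...].
Sum ≈ 345.509.

345.509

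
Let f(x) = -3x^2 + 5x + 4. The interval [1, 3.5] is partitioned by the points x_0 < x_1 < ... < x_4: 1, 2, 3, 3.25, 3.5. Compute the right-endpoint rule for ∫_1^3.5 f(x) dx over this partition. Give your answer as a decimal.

-12.671875

Subinterval widths: 1, 1, 0.25, 0.25.
Right endpoints: 2, 3, 3.25, 3.5.
f(2) = 2, f(3) = -8, f(3.25) = -11.4375, f(3.5) = -15.25.
Sum = Σ Δx_i · f(x_i).
Sum = -12.671875.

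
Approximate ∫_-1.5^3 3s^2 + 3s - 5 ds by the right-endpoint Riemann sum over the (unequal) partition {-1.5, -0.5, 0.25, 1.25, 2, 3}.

Subinterval widths: 1, 0.75, 1, 0.75, 1.
Right endpoints: -0.5, 0.25, 1.25, 2, 3.
f(-0.5) = -5.75, f(0.25) = -4.0625, f(1.25) = 3.4375, f(2) = 13, f(3) = 31.
Sum = Σ Δs_i · f(s_i).
Sum = 35.390625.

35.390625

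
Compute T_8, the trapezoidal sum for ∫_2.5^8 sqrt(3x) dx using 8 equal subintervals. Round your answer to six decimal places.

Δx = (8 − 2.5)/8 = 0.6875.
f(2.5) ≈ 2.738613, f(3.1875) ≈ 3.092329, f(3.875) ≈ 3.409545, f(4.5625) ≈ 3.699662, f(5.25) ≈ 3.968627, f(5.9375) ≈ 4.220486, f(6.625) ≈ 4.458139, f(7.3125) ≈ 4.683748, f(8) ≈ 4.898979.
T_8 = (Δx/2)·[f(x_0) + 2f(x_1) + ... + 2f(x_{7}) + f(x_8)].
Sum ≈ 21.554041.

21.554041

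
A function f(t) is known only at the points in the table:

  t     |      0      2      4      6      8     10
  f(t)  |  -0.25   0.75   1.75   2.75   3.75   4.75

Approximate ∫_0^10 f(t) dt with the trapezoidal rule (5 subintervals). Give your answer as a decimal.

Δt = 2.
T_5 = (2/2)·[(-0.25) + 2·0.75 + 2·1.75 + 2·2.75 + 2·3.75 + 4.75] = 22.5.

22.5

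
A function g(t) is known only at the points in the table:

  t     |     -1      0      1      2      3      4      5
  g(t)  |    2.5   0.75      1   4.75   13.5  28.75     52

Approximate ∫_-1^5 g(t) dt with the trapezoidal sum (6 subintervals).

Δt = 1.
T_6 = (1/2)·[2.5 + 2·0.75 + 2·1 + 2·4.75 + 2·13.5 + 2·28.75 + 52] = 76.

76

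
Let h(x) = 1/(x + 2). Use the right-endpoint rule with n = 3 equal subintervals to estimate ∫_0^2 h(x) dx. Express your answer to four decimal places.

Δx = (2 − 0)/3 = 2/3.
Right endpoints: 2/3, 4/3, 2.
h(2/3) = 0.375, h(4/3) = 0.3, h(2) = 0.25.
Sum = Δx · [h(2/3) + h(4/3) + h(2)].
Sum ≈ 0.6167.

0.6167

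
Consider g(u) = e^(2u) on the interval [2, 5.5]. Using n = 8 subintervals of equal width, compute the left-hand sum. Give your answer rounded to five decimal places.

18708.63716

Δu = (5.5 − 2)/8 = 0.4375.
Left endpoints: 2, 2.4375, 2.875, 3.3125, 3.75, 4.1875, 4.625, 5.0625.
g(2) ≈ 54.59815, g(2.4375) ≈ 130.97415, g(2.875) ≈ 314.19066, g(3.3125) ≈ 753.70421, g(3.75) ≈ 1808.04241, g(4.1875) ≈ 4337.26828, g(4.625) ≈ 10404.56572, g(5.0625) ≈ 24959.25564.
Sum = Δu · [g(2) + g(2.4375) + g(2.875) + ...].
Sum ≈ 18708.63716.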